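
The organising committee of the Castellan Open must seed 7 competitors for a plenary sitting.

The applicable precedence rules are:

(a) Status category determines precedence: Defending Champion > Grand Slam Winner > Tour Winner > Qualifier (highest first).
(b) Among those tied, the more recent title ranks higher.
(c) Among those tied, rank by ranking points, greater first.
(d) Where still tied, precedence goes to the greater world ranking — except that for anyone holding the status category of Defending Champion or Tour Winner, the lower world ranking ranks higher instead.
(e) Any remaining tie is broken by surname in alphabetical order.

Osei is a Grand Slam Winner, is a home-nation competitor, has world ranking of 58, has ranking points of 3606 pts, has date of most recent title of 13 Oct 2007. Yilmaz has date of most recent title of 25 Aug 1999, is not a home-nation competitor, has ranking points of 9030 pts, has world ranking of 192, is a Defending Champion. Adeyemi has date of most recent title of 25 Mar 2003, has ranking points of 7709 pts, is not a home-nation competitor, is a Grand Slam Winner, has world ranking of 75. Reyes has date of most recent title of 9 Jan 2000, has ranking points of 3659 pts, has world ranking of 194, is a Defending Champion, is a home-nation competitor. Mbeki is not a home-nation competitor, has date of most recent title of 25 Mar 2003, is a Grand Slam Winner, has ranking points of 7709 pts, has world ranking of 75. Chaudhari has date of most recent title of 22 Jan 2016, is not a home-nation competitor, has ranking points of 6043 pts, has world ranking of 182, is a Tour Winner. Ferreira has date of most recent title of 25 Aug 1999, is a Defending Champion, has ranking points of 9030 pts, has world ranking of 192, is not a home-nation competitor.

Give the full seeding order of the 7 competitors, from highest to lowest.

By status category: Reyes, Ferreira and Yilmaz (Defending Champion); then Osei, Adeyemi and Mbeki (Grand Slam Winner); then Chaudhari (Tour Winner).
Among Reyes, Ferreira and Yilmaz, by date of most recent title (later first): Reyes (9 Jan 2000) before Ferreira and Yilmaz (25 Aug 1999).
Ferreira and Yilmaz both have ranking points 9030 pts, so the next rule applies.
Ferreira and Yilmaz both have world ranking 192, so the next rule applies.
Among Ferreira and Yilmaz, alphabetically by surname: Ferreira before Yilmaz.
Among Osei, Adeyemi and Mbeki, by date of most recent title (later first): Osei (13 Oct 2007) before Adeyemi and Mbeki (25 Mar 2003).
Adeyemi and Mbeki both have ranking points 7709 pts, so the next rule applies.
Adeyemi and Mbeki both have world ranking 75, so the next rule applies.
Among Adeyemi and Mbeki, alphabetically by surname: Adeyemi before Mbeki.
Full order: Reyes, Ferreira, Yilmaz, Osei, Adeyemi, Mbeki, Chaudhari.

Reyes, Ferreira, Yilmaz, Osei, Adeyemi, Mbeki, Chaudhari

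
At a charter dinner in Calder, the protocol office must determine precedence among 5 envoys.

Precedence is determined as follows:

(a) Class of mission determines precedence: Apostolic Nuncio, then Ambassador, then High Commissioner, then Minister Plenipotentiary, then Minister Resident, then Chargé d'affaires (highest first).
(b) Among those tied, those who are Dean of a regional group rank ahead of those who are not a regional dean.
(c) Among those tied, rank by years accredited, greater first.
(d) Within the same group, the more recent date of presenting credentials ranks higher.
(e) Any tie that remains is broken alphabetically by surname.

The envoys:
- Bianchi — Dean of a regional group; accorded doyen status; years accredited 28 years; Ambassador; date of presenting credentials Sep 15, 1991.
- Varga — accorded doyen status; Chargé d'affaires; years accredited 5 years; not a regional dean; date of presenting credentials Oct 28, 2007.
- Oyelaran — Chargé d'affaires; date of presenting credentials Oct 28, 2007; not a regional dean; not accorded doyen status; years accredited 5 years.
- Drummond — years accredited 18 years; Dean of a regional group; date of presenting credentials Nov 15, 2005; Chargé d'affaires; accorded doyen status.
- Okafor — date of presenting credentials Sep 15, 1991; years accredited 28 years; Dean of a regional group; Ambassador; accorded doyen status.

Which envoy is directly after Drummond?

By class of mission: Bianchi and Okafor (Ambassador); then Drummond, Oyelaran and Varga (Chargé d'affaires).
Bianchi and Okafor are each Dean of a regional group, so the next rule applies.
Bianchi and Okafor both have years accredited 28 years, so the next rule applies.
Bianchi and Okafor both have date of presenting credentials Sep 15, 1991, so the next rule applies.
Among Bianchi and Okafor, alphabetically by surname: Bianchi before Okafor.
Among Drummond, Oyelaran and Varga, Dean of a regional group before not a regional dean: Drummond (Dean of a regional group) before Oyelaran and Varga (not a regional dean).
Oyelaran and Varga both have years accredited 5 years, so the next rule applies.
Oyelaran and Varga both have date of presenting credentials Oct 28, 2007, so the next rule applies.
Among Oyelaran and Varga, alphabetically by surname: Oyelaran before Varga.
Order: Bianchi, Okafor, Drummond, Oyelaran, Varga.

Oyelaran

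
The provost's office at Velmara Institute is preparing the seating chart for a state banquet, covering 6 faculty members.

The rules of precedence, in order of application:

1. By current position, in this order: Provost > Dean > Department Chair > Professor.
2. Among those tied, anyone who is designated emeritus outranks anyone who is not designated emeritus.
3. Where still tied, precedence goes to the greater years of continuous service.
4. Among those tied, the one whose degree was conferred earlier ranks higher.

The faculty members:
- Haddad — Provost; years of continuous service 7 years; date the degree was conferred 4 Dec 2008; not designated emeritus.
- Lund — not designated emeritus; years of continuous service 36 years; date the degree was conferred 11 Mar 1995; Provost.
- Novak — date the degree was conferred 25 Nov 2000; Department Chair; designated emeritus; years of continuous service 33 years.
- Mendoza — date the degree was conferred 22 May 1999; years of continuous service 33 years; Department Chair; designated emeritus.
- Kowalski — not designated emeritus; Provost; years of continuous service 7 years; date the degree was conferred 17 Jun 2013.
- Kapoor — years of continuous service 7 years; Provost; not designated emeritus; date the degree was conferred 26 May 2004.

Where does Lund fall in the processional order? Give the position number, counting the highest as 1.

By current position: Lund, Kapoor, Haddad and Kowalski (Provost); then Mendoza and Novak (Department Chair).
Lund, Kapoor, Haddad and Kowalski are each not designated emeritus, so the next rule applies.
Among Lund, Kapoor, Haddad and Kowalski, by years of continuous service (higher first): Lund (36 years) before Kapoor, Haddad and Kowalski (7 years).
Among Kapoor, Haddad and Kowalski, by date the degree was conferred (earlier first): Kapoor (26 May 2004) before Haddad (4 Dec 2008) before Kowalski (17 Jun 2013).
Mendoza and Novak are each designated emeritus, so the next rule applies.
Mendoza and Novak both have years of continuous service 33 years, so the next rule applies.
Among Mendoza and Novak, by date the degree was conferred (earlier first): Mendoza (22 May 1999) before Novak (25 Nov 2000).
Order: Lund, Kapoor, Haddad, Kowalski, Mendoza, Novak. So position 1.

1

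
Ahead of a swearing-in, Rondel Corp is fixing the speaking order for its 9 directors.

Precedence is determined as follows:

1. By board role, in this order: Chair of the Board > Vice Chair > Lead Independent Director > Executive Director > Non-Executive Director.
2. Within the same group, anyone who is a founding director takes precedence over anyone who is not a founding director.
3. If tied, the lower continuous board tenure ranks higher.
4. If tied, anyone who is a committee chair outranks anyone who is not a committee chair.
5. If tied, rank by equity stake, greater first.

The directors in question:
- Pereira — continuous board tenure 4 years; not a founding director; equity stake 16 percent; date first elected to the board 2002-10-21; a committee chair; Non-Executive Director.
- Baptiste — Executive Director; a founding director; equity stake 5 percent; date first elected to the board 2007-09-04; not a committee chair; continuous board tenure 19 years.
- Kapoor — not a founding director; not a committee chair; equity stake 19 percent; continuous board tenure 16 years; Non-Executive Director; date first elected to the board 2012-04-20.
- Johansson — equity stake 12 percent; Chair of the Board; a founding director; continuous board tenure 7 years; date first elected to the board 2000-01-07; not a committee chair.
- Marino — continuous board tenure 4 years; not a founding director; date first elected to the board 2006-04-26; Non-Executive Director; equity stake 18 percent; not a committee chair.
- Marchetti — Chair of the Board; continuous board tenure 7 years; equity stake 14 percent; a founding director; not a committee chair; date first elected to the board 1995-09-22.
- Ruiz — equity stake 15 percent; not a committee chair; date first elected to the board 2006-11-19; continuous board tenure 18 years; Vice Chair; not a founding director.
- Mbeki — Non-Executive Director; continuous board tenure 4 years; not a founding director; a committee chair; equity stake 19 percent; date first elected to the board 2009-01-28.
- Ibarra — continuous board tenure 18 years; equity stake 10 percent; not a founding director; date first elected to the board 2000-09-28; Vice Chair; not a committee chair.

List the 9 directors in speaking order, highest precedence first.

By board role: Marchetti and Johansson (Chair of the Board); then Ruiz and Ibarra (Vice Chair); then Baptiste (Executive Director); then Mbeki, Pereira, Marino and Kapoor (Non-Executive Director).
Marchetti and Johansson are each a founding director, so the next rule applies.
Marchetti and Johansson both have continuous board tenure 7 years, so the next rule applies.
Marchetti and Johansson are each not a committee chair, so the next rule applies.
Among Marchetti and Johansson, by equity stake (higher first): Marchetti (14 percent) before Johansson (12 percent).
Ruiz and Ibarra are each not a founding director, so the next rule applies.
Ruiz and Ibarra both have continuous board tenure 18 years, so the next rule applies.
Ruiz and Ibarra are each not a committee chair, so the next rule applies.
Among Ruiz and Ibarra, by equity stake (higher first): Ruiz (15 percent) before Ibarra (10 percent).
Mbeki, Pereira, Marino and Kapoor are each not a founding director, so the next rule applies.
Among Mbeki, Pereira, Marino and Kapoor, by continuous board tenure (lower first): Mbeki, Pereira and Marino (4 years) before Kapoor (16 years).
Among Mbeki, Pereira and Marino, a committee chair before not a committee chair: Mbeki and Pereira (a committee chair) before Marino (not a committee chair).
Among Mbeki and Pereira, by equity stake (higher first): Mbeki (19 percent) before Pereira (16 percent).
Full order: Marchetti, Johansson, Ruiz, Ibarra, Baptiste, Mbeki, Pereira, Marino, Kapoor.

Marchetti, Johansson, Ruiz, Ibarra, Baptiste, Mbeki, Pereira, Marino, Kapoor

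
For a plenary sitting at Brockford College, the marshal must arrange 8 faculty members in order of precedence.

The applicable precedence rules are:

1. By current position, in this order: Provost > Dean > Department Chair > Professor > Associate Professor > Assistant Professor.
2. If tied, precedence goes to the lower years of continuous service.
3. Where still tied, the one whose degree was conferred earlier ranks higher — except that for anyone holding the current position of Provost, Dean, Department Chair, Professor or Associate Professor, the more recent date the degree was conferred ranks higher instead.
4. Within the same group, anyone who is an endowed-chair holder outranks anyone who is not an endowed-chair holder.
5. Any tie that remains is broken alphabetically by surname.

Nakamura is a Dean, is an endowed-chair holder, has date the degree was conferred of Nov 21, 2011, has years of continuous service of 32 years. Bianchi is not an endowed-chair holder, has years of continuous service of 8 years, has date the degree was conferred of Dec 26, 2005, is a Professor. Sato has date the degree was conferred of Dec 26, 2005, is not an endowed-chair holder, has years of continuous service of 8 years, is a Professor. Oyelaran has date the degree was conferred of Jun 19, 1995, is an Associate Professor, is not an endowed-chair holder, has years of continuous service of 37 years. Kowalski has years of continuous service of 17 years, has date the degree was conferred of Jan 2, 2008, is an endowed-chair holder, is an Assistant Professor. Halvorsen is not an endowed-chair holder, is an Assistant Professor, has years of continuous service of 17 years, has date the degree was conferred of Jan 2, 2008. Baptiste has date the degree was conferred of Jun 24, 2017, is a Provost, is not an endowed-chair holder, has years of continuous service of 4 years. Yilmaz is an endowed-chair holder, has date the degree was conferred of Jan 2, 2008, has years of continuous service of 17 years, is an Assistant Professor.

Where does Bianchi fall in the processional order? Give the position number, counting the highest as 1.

By current position: Baptiste (Provost); then Nakamura (Dean); then Bianchi and Sato (Professor); then Oyelaran (Associate Professor); then Kowalski, Yilmaz and Halvorsen (Assistant Professor).
Bianchi and Sato both have years of continuous service 8 years, so the next rule applies.
Bianchi and Sato both have date the degree was conferred Dec 26, 2005, so the next rule applies.
Bianchi and Sato are each not an endowed-chair holder, so the next rule applies.
Among Bianchi and Sato, alphabetically by surname: Bianchi before Sato.
Kowalski, Yilmaz and Halvorsen all have years of continuous service 17 years, so the next rule applies.
Kowalski, Yilmaz and Halvorsen all have date the degree was conferred Jan 2, 2008, so the next rule applies.
Among Kowalski, Yilmaz and Halvorsen, an endowed-chair holder before not an endowed-chair holder: Kowalski and Yilmaz (an endowed-chair holder) before Halvorsen (not an endowed-chair holder).
Among Kowalski and Yilmaz, alphabetically by surname: Kowalski before Yilmaz.
Order: Baptiste, Nakamura, Bianchi, Sato, Oyelaran, Kowalski, Yilmaz, Halvorsen. So position 3.

3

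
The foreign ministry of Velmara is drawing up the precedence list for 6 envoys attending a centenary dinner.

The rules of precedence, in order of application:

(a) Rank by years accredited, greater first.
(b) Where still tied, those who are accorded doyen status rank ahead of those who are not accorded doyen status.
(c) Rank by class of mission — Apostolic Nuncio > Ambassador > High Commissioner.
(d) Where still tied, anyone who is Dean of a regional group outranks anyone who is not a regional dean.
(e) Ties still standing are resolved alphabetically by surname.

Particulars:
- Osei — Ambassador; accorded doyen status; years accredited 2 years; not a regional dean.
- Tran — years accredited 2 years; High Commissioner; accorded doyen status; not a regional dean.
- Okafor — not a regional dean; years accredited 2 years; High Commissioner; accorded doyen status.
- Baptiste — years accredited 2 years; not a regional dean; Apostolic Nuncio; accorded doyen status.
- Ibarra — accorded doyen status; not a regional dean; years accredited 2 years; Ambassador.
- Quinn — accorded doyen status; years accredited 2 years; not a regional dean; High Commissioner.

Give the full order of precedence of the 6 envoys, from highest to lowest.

Baptiste, Ibarra, Osei, Okafor, Quinn, Tran

By years accredited (higher first): Baptiste, Ibarra, Osei, Okafor, Quinn and Tran (each 2 years).
Baptiste, Ibarra, Osei, Okafor, Quinn and Tran are each accorded doyen status, so the next rule applies.
Among Baptiste, Ibarra, Osei, Okafor, Quinn and Tran, by class of mission: Baptiste (Apostolic Nuncio) before Ibarra and Osei (Ambassador) before Okafor, Quinn and Tran (High Commissioner).
Ibarra and Osei are each not a regional dean, so the next rule applies.
Among Ibarra and Osei, alphabetically by surname: Ibarra before Osei.
Okafor, Quinn and Tran are each not a regional dean, so the next rule applies.
Among Okafor, Quinn and Tran, alphabetically by surname: Okafor before Quinn before Tran.
Full order: Baptiste, Ibarra, Osei, Okafor, Quinn, Tran.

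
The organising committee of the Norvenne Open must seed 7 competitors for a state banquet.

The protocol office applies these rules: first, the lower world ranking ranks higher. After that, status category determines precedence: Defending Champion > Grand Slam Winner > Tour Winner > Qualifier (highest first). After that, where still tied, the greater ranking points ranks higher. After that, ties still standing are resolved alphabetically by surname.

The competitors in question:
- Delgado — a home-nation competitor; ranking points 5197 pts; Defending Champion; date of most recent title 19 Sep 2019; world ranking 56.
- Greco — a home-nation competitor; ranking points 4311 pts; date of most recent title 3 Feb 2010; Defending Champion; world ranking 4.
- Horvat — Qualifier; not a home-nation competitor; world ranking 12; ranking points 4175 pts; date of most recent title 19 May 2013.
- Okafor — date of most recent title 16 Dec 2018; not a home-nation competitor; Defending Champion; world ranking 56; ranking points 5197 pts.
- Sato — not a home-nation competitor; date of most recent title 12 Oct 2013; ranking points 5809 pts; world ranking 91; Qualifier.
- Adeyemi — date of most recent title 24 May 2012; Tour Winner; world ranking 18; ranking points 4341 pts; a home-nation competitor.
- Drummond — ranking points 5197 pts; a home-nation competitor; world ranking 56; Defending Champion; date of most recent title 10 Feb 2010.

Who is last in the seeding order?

Sato

By world ranking (lower first): Greco (4); then Horvat (12); then Adeyemi (18); then Delgado, Drummond and Okafor (each 56); then Sato (91).
Delgado, Drummond and Okafor are each Defending Champion, so the next rule applies.
Delgado, Drummond and Okafor all have ranking points 5197 pts, so the next rule applies.
Among Delgado, Drummond and Okafor, alphabetically by surname: Delgado before Drummond before Okafor.
Order: Greco, Horvat, Adeyemi, Delgado, Drummond, Okafor, Sato.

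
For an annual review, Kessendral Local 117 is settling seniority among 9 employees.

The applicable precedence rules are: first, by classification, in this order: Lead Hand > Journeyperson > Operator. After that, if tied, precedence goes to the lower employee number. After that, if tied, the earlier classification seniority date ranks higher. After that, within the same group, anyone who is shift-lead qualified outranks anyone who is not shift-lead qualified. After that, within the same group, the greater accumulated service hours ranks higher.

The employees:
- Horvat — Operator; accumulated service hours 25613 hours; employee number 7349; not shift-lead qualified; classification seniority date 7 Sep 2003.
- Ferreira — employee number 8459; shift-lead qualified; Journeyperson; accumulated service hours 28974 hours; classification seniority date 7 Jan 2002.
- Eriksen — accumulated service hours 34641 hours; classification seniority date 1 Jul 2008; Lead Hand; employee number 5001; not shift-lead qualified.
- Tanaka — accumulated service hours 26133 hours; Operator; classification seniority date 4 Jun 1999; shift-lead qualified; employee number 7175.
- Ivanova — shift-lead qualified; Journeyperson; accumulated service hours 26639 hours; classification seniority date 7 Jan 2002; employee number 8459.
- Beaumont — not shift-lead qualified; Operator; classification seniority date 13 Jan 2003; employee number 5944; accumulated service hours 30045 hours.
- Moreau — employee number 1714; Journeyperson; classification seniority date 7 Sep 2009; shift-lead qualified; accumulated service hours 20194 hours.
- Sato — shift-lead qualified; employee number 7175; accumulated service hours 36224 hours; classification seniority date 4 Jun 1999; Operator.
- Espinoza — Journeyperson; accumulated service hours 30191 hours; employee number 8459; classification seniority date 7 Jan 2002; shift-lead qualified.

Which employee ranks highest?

By classification: Eriksen (Lead Hand); then Moreau, Espinoza, Ferreira and Ivanova (Journeyperson); then Beaumont, Sato, Tanaka and Horvat (Operator).
Among Moreau, Espinoza, Ferreira and Ivanova, by employee number (lower first): Moreau (1714) before Espinoza, Ferreira and Ivanova (8459).
Espinoza, Ferreira and Ivanova all have classification seniority date 7 Jan 2002, so the next rule applies.
Espinoza, Ferreira and Ivanova are each shift-lead qualified, so the next rule applies.
Among Espinoza, Ferreira and Ivanova, by accumulated service hours (higher first): Espinoza (30191 hours) before Ferreira (28974 hours) before Ivanova (26639 hours).
Among Beaumont, Sato, Tanaka and Horvat, by employee number (lower first): Beaumont (5944) before Sato and Tanaka (7175) before Horvat (7349).
Sato and Tanaka both have classification seniority date 4 Jun 1999, so the next rule applies.
Sato and Tanaka are each shift-lead qualified, so the next rule applies.
Among Sato and Tanaka, by accumulated service hours (higher first): Sato (36224 hours) before Tanaka (26133 hours).
Order: Eriksen, Moreau, Espinoza, Ferreira, Ivanova, Beaumont, Sato, Tanaka, Horvat.

Eriksen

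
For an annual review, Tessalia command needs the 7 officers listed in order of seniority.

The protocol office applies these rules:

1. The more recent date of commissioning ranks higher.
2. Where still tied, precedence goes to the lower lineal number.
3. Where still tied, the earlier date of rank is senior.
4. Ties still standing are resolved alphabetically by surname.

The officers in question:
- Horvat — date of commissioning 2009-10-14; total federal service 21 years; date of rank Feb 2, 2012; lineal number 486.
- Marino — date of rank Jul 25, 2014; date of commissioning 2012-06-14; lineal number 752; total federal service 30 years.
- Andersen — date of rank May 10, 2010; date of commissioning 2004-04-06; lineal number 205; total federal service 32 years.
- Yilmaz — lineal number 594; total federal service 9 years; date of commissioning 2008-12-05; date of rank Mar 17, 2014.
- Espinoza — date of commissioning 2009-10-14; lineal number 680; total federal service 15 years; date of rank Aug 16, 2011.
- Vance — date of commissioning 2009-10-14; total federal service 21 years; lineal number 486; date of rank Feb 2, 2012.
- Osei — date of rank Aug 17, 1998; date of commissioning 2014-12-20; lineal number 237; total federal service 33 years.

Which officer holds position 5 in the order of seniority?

By date of commissioning (later first): Osei (2014-12-20); then Marino (2012-06-14); then Horvat, Vance and Espinoza (each 2009-10-14); then Yilmaz (2008-12-05); then Andersen (2004-04-06).
Among Horvat, Vance and Espinoza, by lineal number (lower first): Horvat and Vance (486) before Espinoza (680).
Horvat and Vance both have date of rank Feb 2, 2012, so the next rule applies.
Among Horvat and Vance, alphabetically by surname: Horvat before Vance.
Order: Osei, Marino, Horvat, Vance, Espinoza, Yilmaz, Andersen.

Espinoza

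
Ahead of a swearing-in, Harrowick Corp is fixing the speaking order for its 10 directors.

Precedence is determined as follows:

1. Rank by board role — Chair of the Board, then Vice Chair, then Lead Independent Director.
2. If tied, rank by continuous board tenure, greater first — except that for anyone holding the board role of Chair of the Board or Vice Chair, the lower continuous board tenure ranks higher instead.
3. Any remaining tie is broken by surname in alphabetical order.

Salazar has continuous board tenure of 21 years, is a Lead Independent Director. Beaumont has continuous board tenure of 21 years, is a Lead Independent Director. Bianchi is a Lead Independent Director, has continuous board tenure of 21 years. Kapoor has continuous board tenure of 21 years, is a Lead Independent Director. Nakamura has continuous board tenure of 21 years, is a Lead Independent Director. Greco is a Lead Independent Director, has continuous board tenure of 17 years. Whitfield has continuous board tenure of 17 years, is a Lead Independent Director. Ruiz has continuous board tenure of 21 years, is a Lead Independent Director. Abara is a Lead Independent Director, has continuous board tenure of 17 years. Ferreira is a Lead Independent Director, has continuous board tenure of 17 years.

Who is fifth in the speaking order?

By board role: Beaumont, Bianchi, Kapoor, Nakamura, Ruiz, Salazar, Abara, Ferreira, Greco and Whitfield (Lead Independent Director).
Among Beaumont, Bianchi, Kapoor, Nakamura, Ruiz, Salazar, Abara, Ferreira, Greco and Whitfield, by continuous board tenure (higher first): Beaumont, Bianchi, Kapoor, Nakamura, Ruiz and Salazar (21 years) before Abara, Ferreira, Greco and Whitfield (17 years).
Among Beaumont, Bianchi, Kapoor, Nakamura, Ruiz and Salazar, alphabetically by surname: Beaumont before Bianchi before Kapoor before Nakamura before Ruiz before Salazar.
Among Abara, Ferreira, Greco and Whitfield, alphabetically by surname: Abara before Ferreira before Greco before Whitfield.
Order: Beaumont, Bianchi, Kapoor, Nakamura, Ruiz, Salazar, Abara, Ferreira, Greco, Whitfield.

Ruiz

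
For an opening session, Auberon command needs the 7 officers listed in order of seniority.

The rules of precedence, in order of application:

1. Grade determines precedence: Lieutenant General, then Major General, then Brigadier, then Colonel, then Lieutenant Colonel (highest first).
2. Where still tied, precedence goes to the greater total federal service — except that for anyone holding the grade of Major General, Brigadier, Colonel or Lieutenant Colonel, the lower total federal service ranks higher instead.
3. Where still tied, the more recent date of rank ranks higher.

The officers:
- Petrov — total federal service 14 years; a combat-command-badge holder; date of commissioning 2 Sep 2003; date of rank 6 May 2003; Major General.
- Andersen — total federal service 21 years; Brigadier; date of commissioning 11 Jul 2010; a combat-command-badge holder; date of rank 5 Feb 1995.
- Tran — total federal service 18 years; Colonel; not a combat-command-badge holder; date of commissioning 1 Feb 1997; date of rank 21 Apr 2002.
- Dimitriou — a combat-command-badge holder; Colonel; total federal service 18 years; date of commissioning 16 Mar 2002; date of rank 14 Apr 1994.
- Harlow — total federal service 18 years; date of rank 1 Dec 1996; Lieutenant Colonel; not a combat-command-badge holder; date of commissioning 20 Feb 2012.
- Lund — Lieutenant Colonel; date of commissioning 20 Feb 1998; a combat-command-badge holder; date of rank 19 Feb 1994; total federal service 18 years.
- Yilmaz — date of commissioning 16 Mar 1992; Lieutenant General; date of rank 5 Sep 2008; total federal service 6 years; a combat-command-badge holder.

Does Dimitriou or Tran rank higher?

Tran

By grade: Yilmaz (Lieutenant General); then Petrov (Major General); then Andersen (Brigadier); then Tran and Dimitriou (Colonel); then Harlow and Lund (Lieutenant Colonel).
Tran and Dimitriou both have total federal service 18 years, so the next rule applies.
Among Tran and Dimitriou, by date of rank (later first): Tran (21 Apr 2002) before Dimitriou (14 Apr 1994).
Harlow and Lund both have total federal service 18 years, so the next rule applies.
Among Harlow and Lund, by date of rank (later first): Harlow (1 Dec 1996) before Lund (19 Feb 1994).
So Tran takes precedence.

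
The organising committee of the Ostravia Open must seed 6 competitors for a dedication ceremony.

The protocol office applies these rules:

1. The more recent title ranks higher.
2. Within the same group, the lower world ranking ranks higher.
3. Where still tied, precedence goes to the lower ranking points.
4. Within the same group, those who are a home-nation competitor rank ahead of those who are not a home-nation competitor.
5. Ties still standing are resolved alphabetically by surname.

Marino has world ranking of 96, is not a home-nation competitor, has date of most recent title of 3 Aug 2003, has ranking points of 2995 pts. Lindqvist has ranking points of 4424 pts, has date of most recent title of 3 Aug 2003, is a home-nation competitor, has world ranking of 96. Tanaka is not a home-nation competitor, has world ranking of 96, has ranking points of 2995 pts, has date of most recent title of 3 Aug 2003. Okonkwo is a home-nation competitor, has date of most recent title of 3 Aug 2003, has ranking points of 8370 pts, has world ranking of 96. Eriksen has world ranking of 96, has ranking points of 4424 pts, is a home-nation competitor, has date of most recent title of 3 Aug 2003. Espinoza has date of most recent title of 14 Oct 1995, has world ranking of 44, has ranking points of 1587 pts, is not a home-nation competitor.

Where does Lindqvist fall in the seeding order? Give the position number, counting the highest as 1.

4

By date of most recent title (later first): Marino, Tanaka, Eriksen, Lindqvist and Okonkwo (each 3 Aug 2003); then Espinoza (14 Oct 1995).
Marino, Tanaka, Eriksen, Lindqvist and Okonkwo all have world ranking 96, so the next rule applies.
Among Marino, Tanaka, Eriksen, Lindqvist and Okonkwo, by ranking points (lower first): Marino and Tanaka (2995 pts) before Eriksen and Lindqvist (4424 pts) before Okonkwo (8370 pts).
Marino and Tanaka are each not a home-nation competitor, so the next rule applies.
Among Marino and Tanaka, alphabetically by surname: Marino before Tanaka.
Eriksen and Lindqvist are each a home-nation competitor, so the next rule applies.
Among Eriksen and Lindqvist, alphabetically by surname: Eriksen before Lindqvist.
Order: Marino, Tanaka, Eriksen, Lindqvist, Okonkwo, Espinoza. So position 4.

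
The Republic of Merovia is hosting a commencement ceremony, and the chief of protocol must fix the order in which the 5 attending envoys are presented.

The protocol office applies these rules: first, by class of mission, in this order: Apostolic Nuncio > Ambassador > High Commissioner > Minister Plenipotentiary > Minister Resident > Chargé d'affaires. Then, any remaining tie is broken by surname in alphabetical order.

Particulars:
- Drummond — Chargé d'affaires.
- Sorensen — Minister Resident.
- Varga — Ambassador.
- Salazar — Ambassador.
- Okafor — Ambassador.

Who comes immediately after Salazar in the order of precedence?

By class of mission: Okafor, Salazar and Varga (Ambassador); then Sorensen (Minister Resident); then Drummond (Chargé d'affaires).
Among Okafor, Salazar and Varga, alphabetically by surname: Okafor before Salazar before Varga.
Order: Okafor, Salazar, Varga, Sorensen, Drummond.

Varga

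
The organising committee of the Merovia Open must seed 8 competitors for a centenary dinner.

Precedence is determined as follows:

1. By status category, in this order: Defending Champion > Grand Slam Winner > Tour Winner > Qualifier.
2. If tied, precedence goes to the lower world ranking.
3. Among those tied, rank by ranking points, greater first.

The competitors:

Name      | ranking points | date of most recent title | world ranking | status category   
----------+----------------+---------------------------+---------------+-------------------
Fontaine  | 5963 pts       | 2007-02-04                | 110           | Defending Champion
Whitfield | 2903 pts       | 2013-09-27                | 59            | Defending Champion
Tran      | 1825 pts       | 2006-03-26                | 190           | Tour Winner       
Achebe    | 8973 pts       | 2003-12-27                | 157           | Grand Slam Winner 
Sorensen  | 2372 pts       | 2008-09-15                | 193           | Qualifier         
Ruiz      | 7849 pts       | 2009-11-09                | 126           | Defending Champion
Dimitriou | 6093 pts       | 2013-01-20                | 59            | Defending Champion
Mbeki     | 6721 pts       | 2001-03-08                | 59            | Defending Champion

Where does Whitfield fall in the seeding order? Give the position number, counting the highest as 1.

3

By status category: Mbeki, Dimitriou, Whitfield, Fontaine and Ruiz (Defending Champion); then Achebe (Grand Slam Winner); then Tran (Tour Winner); then Sorensen (Qualifier).
Among Mbeki, Dimitriou, Whitfield, Fontaine and Ruiz, by world ranking (lower first): Mbeki, Dimitriou and Whitfield (59) before Fontaine (110) before Ruiz (126).
Among Mbeki, Dimitriou and Whitfield, by ranking points (higher first): Mbeki (6721 pts) before Dimitriou (6093 pts) before Whitfield (2903 pts).
Order: Mbeki, Dimitriou, Whitfield, Fontaine, Ruiz, Achebe, Tran, Sorensen. So position 3.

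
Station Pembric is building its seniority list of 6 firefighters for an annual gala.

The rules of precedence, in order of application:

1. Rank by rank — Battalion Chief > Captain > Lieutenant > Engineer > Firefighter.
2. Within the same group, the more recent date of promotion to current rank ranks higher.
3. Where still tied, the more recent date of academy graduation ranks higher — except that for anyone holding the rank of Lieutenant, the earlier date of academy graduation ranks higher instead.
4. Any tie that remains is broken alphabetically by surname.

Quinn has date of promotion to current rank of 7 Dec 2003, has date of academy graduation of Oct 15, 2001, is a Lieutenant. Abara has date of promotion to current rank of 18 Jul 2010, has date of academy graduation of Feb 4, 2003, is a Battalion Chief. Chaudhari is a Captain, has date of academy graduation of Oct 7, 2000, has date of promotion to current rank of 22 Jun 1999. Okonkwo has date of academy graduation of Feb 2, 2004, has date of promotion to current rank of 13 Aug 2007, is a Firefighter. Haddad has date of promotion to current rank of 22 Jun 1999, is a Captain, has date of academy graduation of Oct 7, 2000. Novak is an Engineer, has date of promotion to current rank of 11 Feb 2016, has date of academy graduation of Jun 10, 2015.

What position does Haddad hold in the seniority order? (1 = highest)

3

By rank: Abara (Battalion Chief); then Chaudhari and Haddad (Captain); then Quinn (Lieutenant); then Novak (Engineer); then Okonkwo (Firefighter).
Chaudhari and Haddad both have date of promotion to current rank 22 Jun 1999, so the next rule applies.
Chaudhari and Haddad both have date of academy graduation Oct 7, 2000, so the next rule applies.
Among Chaudhari and Haddad, alphabetically by surname: Chaudhari before Haddad.
Order: Abara, Chaudhari, Haddad, Quinn, Novak, Okonkwo. So position 3.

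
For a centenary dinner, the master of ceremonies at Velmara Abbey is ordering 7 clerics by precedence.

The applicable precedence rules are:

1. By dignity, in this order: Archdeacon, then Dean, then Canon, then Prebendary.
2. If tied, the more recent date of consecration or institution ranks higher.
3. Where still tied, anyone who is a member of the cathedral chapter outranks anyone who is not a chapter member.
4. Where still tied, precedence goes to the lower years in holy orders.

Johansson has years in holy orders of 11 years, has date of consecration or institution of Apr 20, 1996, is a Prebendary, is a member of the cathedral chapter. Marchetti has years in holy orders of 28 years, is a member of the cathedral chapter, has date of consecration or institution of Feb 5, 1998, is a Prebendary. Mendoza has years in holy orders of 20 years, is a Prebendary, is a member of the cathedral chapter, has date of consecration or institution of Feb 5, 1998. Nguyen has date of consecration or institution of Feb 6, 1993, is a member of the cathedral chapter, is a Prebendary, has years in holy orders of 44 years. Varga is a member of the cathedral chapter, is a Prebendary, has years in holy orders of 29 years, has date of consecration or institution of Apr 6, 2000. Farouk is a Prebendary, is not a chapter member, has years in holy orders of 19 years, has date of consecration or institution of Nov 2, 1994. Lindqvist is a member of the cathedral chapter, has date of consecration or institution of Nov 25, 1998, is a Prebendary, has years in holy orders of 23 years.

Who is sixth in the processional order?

By dignity: Varga, Lindqvist, Mendoza, Marchetti, Johansson, Farouk and Nguyen (Prebendary).
Among Varga, Lindqvist, Mendoza, Marchetti, Johansson, Farouk and Nguyen, by date of consecration or institution (later first): Varga (Apr 6, 2000) before Lindqvist (Nov 25, 1998) before Mendoza and Marchetti (Feb 5, 1998) before Johansson (Apr 20, 1996) before Farouk (Nov 2, 1994) before Nguyen (Feb 6, 1993).
Mendoza and Marchetti are each a member of the cathedral chapter, so the next rule applies.
Among Mendoza and Marchetti, by years in holy orders (lower first): Mendoza (20 years) before Marchetti (28 years).
Order: Varga, Lindqvist, Mendoza, Marchetti, Johansson, Farouk, Nguyen.

Farouk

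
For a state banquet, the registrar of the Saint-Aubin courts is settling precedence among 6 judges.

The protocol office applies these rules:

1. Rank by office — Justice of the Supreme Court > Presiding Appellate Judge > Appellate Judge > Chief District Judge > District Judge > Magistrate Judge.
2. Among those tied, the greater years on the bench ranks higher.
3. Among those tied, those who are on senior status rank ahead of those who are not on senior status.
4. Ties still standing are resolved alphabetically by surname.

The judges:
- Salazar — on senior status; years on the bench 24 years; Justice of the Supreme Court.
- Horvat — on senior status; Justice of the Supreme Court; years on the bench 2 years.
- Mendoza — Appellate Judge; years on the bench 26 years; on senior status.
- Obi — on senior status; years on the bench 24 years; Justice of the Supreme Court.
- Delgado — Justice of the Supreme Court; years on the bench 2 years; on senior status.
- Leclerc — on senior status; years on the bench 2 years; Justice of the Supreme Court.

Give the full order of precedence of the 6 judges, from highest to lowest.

By office: Obi, Salazar, Delgado, Horvat and Leclerc (Justice of the Supreme Court); then Mendoza (Appellate Judge).
Among Obi, Salazar, Delgado, Horvat and Leclerc, by years on the bench (higher first): Obi and Salazar (24 years) before Delgado, Horvat and Leclerc (2 years).
Obi and Salazar are each on senior status, so the next rule applies.
Among Obi and Salazar, alphabetically by surname: Obi before Salazar.
Delgado, Horvat and Leclerc are each on senior status, so the next rule applies.
Among Delgado, Horvat and Leclerc, alphabetically by surname: Delgado before Horvat before Leclerc.
Full order: Obi, Salazar, Delgado, Horvat, Leclerc, Mendoza.

Obi, Salazar, Delgado, Horvat, Leclerc, Mendoza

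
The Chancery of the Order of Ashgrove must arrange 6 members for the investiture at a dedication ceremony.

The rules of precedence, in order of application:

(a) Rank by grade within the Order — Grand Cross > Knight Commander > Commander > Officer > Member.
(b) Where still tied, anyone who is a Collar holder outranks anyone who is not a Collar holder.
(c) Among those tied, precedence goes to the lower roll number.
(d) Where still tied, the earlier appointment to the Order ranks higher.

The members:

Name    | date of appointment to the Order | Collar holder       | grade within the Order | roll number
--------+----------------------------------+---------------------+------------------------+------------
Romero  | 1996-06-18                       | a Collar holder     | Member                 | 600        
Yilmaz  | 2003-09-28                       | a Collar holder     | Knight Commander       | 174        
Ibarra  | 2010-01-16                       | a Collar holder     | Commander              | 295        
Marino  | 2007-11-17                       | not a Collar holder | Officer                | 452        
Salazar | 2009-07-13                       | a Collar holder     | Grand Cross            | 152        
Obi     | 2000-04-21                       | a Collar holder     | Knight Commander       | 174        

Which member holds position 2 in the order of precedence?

By grade within the Order: Salazar (Grand Cross); then Obi and Yilmaz (Knight Commander); then Ibarra (Commander); then Marino (Officer); then Romero (Member).
Obi and Yilmaz are each a Collar holder, so the next rule applies.
Obi and Yilmaz both have roll number 174, so the next rule applies.
Among Obi and Yilmaz, by date of appointment to the Order (earlier first): Obi (2000-04-21) before Yilmaz (2003-09-28).
Order: Salazar, Obi, Yilmaz, Ibarra, Marino, Romero.

Obi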